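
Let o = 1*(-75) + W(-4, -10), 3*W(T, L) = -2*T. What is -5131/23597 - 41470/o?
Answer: 419227049/731507 ≈ 573.10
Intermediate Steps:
W(T, L) = -2*T/3 (W(T, L) = (-2*T)/3 = -2*T/3)
o = -217/3 (o = 1*(-75) - 2/3*(-4) = -75 + 8/3 = -217/3 ≈ -72.333)
-5131/23597 - 41470/o = -5131/23597 - 41470/(-217/3) = -5131*1/23597 - 41470*(-3/217) = -733/3371 + 124410/217 = 419227049/731507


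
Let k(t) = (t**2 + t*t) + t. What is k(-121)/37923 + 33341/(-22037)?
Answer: -621769786/835709151 ≈ -0.74400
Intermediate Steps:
k(t) = t + 2*t**2 (k(t) = (t**2 + t**2) + t = 2*t**2 + t = t + 2*t**2)
k(-121)/37923 + 33341/(-22037) = -121*(1 + 2*(-121))/37923 + 33341/(-22037) = -121*(1 - 242)*(1/37923) + 33341*(-1/22037) = -121*(-241)*(1/37923) - 33341/22037 = 29161*(1/37923) - 33341/22037 = 29161/37923 - 33341/22037 = -621769786/835709151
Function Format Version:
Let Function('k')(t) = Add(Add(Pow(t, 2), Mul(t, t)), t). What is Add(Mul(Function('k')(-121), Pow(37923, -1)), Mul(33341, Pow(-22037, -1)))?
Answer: Rational(-621769786, 835709151) ≈ -0.74400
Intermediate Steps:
Function('k')(t) = Add(t, Mul(2, Pow(t, 2))) (Function('k')(t) = Add(Add(Pow(t, 2), Pow(t, 2)), t) = Add(Mul(2, Pow(t, 2)), t) = Add(t, Mul(2, Pow(t, 2))))
Add(Mul(Function('k')(-121), Pow(37923, -1)), Mul(33341, Pow(-22037, -1))) = Add(Mul(Mul(-121, Add(1, Mul(2, -121))), Pow(37923, -1)), Mul(33341, Pow(-22037, -1))) = Add(Mul(Mul(-121, Add(1, -242)), Rational(1, 37923)), Mul(33341, Rational(-1, 22037))) = Add(Mul(Mul(-121, -241), Rational(1, 37923)), Rational(-33341, 22037)) = Add(Mul(29161, Rational(1, 37923)), Rational(-33341, 22037)) = Add(Rational(29161, 37923), Rational(-33341, 22037)) = Rational(-621769786, 835709151)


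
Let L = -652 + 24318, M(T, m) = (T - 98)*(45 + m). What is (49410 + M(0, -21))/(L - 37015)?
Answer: -47058/13349 ≈ -3.5252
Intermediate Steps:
M(T, m) = (-98 + T)*(45 + m)
L = 23666
(49410 + M(0, -21))/(L - 37015) = (49410 + (-4410 - 98*(-21) + 45*0 + 0*(-21)))/(23666 - 37015) = (49410 + (-4410 + 2058 + 0 + 0))/(-13349) = (49410 - 2352)*(-1/13349) = 47058*(-1/13349) = -47058/13349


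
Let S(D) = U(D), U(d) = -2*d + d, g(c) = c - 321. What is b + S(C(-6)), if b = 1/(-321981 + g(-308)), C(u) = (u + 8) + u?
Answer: 1290439/322610 ≈ 4.0000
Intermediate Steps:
g(c) = -321 + c
C(u) = 8 + 2*u (C(u) = (8 + u) + u = 8 + 2*u)
U(d) = -d
S(D) = -D
b = -1/322610 (b = 1/(-321981 + (-321 - 308)) = 1/(-321981 - 629) = 1/(-322610) = -1/322610 ≈ -3.0997e-6)
b + S(C(-6)) = -1/322610 - (8 + 2*(-6)) = -1/322610 - (8 - 12) = -1/322610 - 1*(-4) = -1/322610 + 4 = 1290439/322610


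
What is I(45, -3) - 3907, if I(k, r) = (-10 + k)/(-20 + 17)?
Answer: -11756/3 ≈ -3918.7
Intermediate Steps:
I(k, r) = 10/3 - k/3 (I(k, r) = (-10 + k)/(-3) = (-10 + k)*(-⅓) = 10/3 - k/3)
I(45, -3) - 3907 = (10/3 - ⅓*45) - 3907 = (10/3 - 15) - 3907 = -35/3 - 3907 = -11756/3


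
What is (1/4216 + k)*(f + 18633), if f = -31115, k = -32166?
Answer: 846353587055/2108 ≈ 4.0150e+8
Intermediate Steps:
(1/4216 + k)*(f + 18633) = (1/4216 - 32166)*(-31115 + 18633) = (1/4216 - 32166)*(-12482) = -135611855/4216*(-12482) = 846353587055/2108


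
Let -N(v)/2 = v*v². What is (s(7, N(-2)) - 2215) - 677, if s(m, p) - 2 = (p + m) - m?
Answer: -2874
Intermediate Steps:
N(v) = -2*v³ (N(v) = -2*v*v² = -2*v³)
s(m, p) = 2 + p (s(m, p) = 2 + ((p + m) - m) = 2 + ((m + p) - m) = 2 + p)
(s(7, N(-2)) - 2215) - 677 = ((2 - 2*(-2)³) - 2215) - 677 = ((2 - 2*(-8)) - 2215) - 677 = ((2 + 16) - 2215) - 677 = (18 - 2215) - 677 = -2197 - 677 = -2874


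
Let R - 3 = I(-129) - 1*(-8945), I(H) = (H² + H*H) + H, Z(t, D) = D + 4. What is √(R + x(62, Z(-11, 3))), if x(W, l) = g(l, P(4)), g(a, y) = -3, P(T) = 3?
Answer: √42098 ≈ 205.18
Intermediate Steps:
Z(t, D) = 4 + D
I(H) = H + 2*H² (I(H) = (H² + H²) + H = 2*H² + H = H + 2*H²)
x(W, l) = -3
R = 42101 (R = 3 + (-129*(1 + 2*(-129)) - 1*(-8945)) = 3 + (-129*(1 - 258) + 8945) = 3 + (-129*(-257) + 8945) = 3 + (33153 + 8945) = 3 + 42098 = 42101)
√(R + x(62, Z(-11, 3))) = √(42101 - 3) = √42098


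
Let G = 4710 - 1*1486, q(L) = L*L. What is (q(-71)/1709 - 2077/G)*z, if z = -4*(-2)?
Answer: 409761/22217 ≈ 18.444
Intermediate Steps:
q(L) = L**2
G = 3224 (G = 4710 - 1486 = 3224)
z = 8
(q(-71)/1709 - 2077/G)*z = ((-71)**2/1709 - 2077/3224)*8 = (5041*(1/1709) - 2077*1/3224)*8 = (5041/1709 - 67/104)*8 = (409761/177736)*8 = 409761/22217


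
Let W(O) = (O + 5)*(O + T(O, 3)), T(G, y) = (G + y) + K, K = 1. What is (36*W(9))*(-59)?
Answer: -654192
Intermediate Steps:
T(G, y) = 1 + G + y (T(G, y) = (G + y) + 1 = 1 + G + y)
W(O) = (4 + 2*O)*(5 + O) (W(O) = (O + 5)*(O + (1 + O + 3)) = (5 + O)*(O + (4 + O)) = (5 + O)*(4 + 2*O) = (4 + 2*O)*(5 + O))
(36*W(9))*(-59) = (36*(20 + 2*9**2 + 14*9))*(-59) = (36*(20 + 2*81 + 126))*(-59) = (36*(20 + 162 + 126))*(-59) = (36*308)*(-59) = 11088*(-59) = -654192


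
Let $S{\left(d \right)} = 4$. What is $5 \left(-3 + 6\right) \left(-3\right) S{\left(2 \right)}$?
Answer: $-180$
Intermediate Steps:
$5 \left(-3 + 6\right) \left(-3\right) S{\left(2 \right)} = 5 \left(-3 + 6\right) \left(-3\right) 4 = 5 \cdot 3 \left(-3\right) 4 = 5 \left(-9\right) 4 = \left(-45\right) 4 = -180$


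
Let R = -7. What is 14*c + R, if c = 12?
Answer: 161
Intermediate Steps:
14*c + R = 14*12 - 7 = 168 - 7 = 161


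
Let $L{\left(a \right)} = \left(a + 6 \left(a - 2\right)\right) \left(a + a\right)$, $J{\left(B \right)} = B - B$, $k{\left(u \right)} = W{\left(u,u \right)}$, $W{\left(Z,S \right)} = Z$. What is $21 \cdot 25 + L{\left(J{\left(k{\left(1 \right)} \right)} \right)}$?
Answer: $525$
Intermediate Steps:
$k{\left(u \right)} = u$
$J{\left(B \right)} = 0$
$L{\left(a \right)} = 2 a \left(-12 + 7 a\right)$ ($L{\left(a \right)} = \left(a + 6 \left(-2 + a\right)\right) 2 a = \left(a + \left(-12 + 6 a\right)\right) 2 a = \left(-12 + 7 a\right) 2 a = 2 a \left(-12 + 7 a\right)$)
$21 \cdot 25 + L{\left(J{\left(k{\left(1 \right)} \right)} \right)} = 21 \cdot 25 + 2 \cdot 0 \left(-12 + 7 \cdot 0\right) = 525 + 2 \cdot 0 \left(-12 + 0\right) = 525 + 2 \cdot 0 \left(-12\right) = 525 + 0 = 525$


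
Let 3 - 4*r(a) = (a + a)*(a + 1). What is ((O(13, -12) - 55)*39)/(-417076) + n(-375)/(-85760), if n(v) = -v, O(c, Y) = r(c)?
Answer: 16470273/1788421888 ≈ 0.0092094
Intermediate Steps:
r(a) = 3/4 - a*(1 + a)/2 (r(a) = 3/4 - (a + a)*(a + 1)/4 = 3/4 - 2*a*(1 + a)/4 = 3/4 - a*(1 + a)/2)
O(c, Y) = 3/4 - c/2 - c**2/2
((O(13, -12) - 55)*39)/(-417076) + n(-375)/(-85760) = (((3/4 - 1/2*13 - 1/2*13**2) - 55)*39)/(-417076) - 1*(-375)/(-85760) = (((3/4 - 13/2 - 1/2*169) - 55)*39)*(-1/417076) + 375*(-1/85760) = (((3/4 - 13/2 - 169/2) - 55)*39)*(-1/417076) - 75/17152 = ((-361/4 - 55)*39)*(-1/417076) - 75/17152 = -581/4*39*(-1/417076) - 75/17152 = -22659/4*(-1/417076) - 75/17152 = 22659/1668304 - 75/17152 = 16470273/1788421888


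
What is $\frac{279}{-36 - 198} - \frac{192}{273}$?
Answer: $- \frac{345}{182} \approx -1.8956$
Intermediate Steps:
$\frac{279}{-36 - 198} - \frac{192}{273} = \frac{279}{-36 - 198} - \frac{64}{91} = \frac{279}{-234} - \frac{64}{91} = 279 \left(- \frac{1}{234}\right) - \frac{64}{91} = - \frac{31}{26} - \frac{64}{91} = - \frac{345}{182}$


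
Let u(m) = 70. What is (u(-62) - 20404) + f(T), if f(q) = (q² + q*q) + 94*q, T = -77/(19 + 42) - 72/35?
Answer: -94008786042/4558225 ≈ -20624.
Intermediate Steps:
T = -7087/2135 (T = -77/61 - 72*1/35 = -77*1/61 - 72/35 = -77/61 - 72/35 = -7087/2135 ≈ -3.3194)
f(q) = 2*q² + 94*q (f(q) = (q² + q²) + 94*q = 2*q² + 94*q)
(u(-62) - 20404) + f(T) = (70 - 20404) + 2*(-7087/2135)*(47 - 7087/2135) = -20334 + 2*(-7087/2135)*(93258/2135) = -20334 - 1321838892/4558225 = -94008786042/4558225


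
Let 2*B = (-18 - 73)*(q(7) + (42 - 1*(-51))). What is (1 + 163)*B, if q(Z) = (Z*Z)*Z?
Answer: -3253432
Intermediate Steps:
q(Z) = Z³ (q(Z) = Z²*Z = Z³)
B = -19838 (B = ((-18 - 73)*(7³ + (42 - 1*(-51))))/2 = (-91*(343 + (42 + 51)))/2 = (-91*(343 + 93))/2 = (-91*436)/2 = (½)*(-39676) = -19838)
(1 + 163)*B = (1 + 163)*(-19838) = 164*(-19838) = -3253432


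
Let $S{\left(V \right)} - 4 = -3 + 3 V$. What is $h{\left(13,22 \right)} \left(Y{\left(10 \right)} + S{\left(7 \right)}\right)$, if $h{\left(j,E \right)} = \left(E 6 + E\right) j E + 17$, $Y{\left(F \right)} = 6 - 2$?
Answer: $1145586$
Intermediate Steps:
$S{\left(V \right)} = 1 + 3 V$ ($S{\left(V \right)} = 4 + \left(-3 + 3 V\right) = 1 + 3 V$)
$Y{\left(F \right)} = 4$
$h{\left(j,E \right)} = 17 + 7 j E^{2}$ ($h{\left(j,E \right)} = \left(6 E + E\right) j E + 17 = 7 E j E + 17 = 7 j E^{2} + 17 = 17 + 7 j E^{2}$)
$h{\left(13,22 \right)} \left(Y{\left(10 \right)} + S{\left(7 \right)}\right) = \left(17 + 7 \cdot 13 \cdot 22^{2}\right) \left(4 + \left(1 + 3 \cdot 7\right)\right) = \left(17 + 7 \cdot 13 \cdot 484\right) \left(4 + \left(1 + 21\right)\right) = \left(17 + 44044\right) \left(4 + 22\right) = 44061 \cdot 26 = 1145586$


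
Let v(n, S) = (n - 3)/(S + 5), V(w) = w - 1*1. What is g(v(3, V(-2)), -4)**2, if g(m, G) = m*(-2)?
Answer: 0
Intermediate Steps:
V(w) = -1 + w (V(w) = w - 1 = -1 + w)
v(n, S) = (-3 + n)/(5 + S)
g(m, G) = -2*m
g(v(3, V(-2)), -4)**2 = (-2*(-3 + 3)/(5 + (-1 - 2)))**2 = (-2*0/(5 - 3))**2 = (-2*0/2)**2 = (-0)**2 = (-2*0)**2 = 0**2 = 0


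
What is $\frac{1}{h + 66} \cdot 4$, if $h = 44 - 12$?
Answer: $\frac{2}{49} \approx 0.040816$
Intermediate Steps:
$h = 32$ ($h = 44 - 12 = 32$)
$\frac{1}{h + 66} \cdot 4 = \frac{1}{32 + 66} \cdot 4 = \frac{1}{98} \cdot 4 = \frac{2}{49}$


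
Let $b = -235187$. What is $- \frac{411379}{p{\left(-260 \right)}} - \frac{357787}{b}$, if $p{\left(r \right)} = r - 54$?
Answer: $\frac{96863337991}{73848718} \approx 1311.6$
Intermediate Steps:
$p{\left(r \right)} = -54 + r$ ($p{\left(r \right)} = r - 54 = -54 + r$)
$- \frac{411379}{p{\left(-260 \right)}} - \frac{357787}{b} = - \frac{411379}{-54 - 260} - \frac{357787}{-235187} = - \frac{411379}{-314} - - \frac{357787}{235187} = \left(-411379\right) \left(- \frac{1}{314}\right) + \frac{357787}{235187} = \frac{411379}{314} + \frac{357787}{235187} = \frac{96863337991}{73848718}$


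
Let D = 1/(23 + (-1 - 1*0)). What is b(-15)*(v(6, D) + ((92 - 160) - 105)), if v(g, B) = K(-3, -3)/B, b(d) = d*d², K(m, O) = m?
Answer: 806625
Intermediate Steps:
b(d) = d³
D = 1/22 (D = 1/(23 + (-1 + 0)) = 1/(23 - 1) = 1/22 ≈ 0.045455)
v(g, B) = -3/B
b(-15)*(v(6, D) + ((92 - 160) - 105)) = (-15)³*(-3/1/22 + ((92 - 160) - 105)) = -3375*(-3*22 + (-68 - 105)) = -3375*(-66 - 173) = -3375*(-239) = 806625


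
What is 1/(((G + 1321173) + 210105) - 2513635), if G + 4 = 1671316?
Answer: 1/688955 ≈ 1.4515e-6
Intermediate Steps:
G = 1671312 (G = -4 + 1671316 = 1671312)
1/(((G + 1321173) + 210105) - 2513635) = 1/(((1671312 + 1321173) + 210105) - 2513635) = 1/((2992485 + 210105) - 2513635) = 1/(3202590 - 2513635) = 1/688955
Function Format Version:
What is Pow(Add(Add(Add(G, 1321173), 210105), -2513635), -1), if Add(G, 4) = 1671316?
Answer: Rational(1, 688955) ≈ 1.4515e-6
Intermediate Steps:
G = 1671312 (G = Add(-4, 1671316) = 1671312)
Pow(Add(Add(Add(G, 1321173), 210105), -2513635), -1) = Pow(Add(Add(Add(1671312, 1321173), 210105), -2513635), -1) = Pow(Add(Add(2992485, 210105), -2513635), -1) = Pow(Add(3202590, -2513635), -1) = Pow(688955, -1) = Rational(1, 688955)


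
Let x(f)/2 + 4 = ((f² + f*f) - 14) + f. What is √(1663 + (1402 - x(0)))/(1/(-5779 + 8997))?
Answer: 3218*√3101 ≈ 1.7920e+5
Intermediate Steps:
x(f) = -36 + 2*f + 4*f² (x(f) = -8 + 2*(((f² + f*f) - 14) + f) = -8 + 2*(((f² + f²) - 14) + f) = -8 + 2*((2*f² - 14) + f) = -8 + 2*((-14 + 2*f²) + f) = -8 + 2*(-14 + f + 2*f²) = -8 + (-28 + 2*f + 4*f²) = -36 + 2*f + 4*f²)
√(1663 + (1402 - x(0)))/(1/(-5779 + 8997)) = √(1663 + (1402 - (-36 + 2*0 + 4*0²)))/(1/(-5779 + 8997)) = √(1663 + (1402 - (-36 + 0 + 4*0)))/(1/3218) = √(1663 + (1402 - (-36 + 0 + 0)))/(1/3218) = √(1663 + (1402 - 1*(-36)))*3218 = √(1663 + (1402 + 36))*3218 = √(1663 + 1438)*3218 = √3101*3218 = 3218*√3101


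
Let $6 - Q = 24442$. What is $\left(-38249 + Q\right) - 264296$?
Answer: $-326981$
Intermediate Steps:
$Q = -24436$ ($Q = 6 - 24442 = -24436$)
$\left(-38249 + Q\right) - 264296 = \left(-38249 - 24436\right) - 264296 = -62685 - 264296 = -326981$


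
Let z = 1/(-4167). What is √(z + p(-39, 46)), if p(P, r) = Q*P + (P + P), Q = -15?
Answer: 2*√244541321/1389 ≈ 22.517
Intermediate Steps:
z = -1/4167 ≈ -0.00023998
p(P, r) = -13*P (p(P, r) = -15*P + (P + P) = -15*P + 2*P = -13*P)
√(z + p(-39, 46)) = √(-1/4167 - 13*(-39)) = √(-1/4167 + 507) = √(2112668/4167) = 2*√244541321/1389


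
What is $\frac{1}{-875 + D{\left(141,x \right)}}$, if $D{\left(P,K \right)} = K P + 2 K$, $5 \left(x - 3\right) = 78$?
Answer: $\frac{5}{8924} \approx 0.00056029$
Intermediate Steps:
$x = \frac{93}{5}$ ($x = 3 + \frac{1}{5} \cdot 78 = 3 + \frac{78}{5} = \frac{93}{5} \approx 18.6$)
$D{\left(P,K \right)} = 2 K + K P$
$\frac{1}{-875 + D{\left(141,x \right)}} = \frac{1}{-875 + \frac{93 \left(2 + 141\right)}{5}} = \frac{1}{-875 + \frac{93}{5} \cdot 143} = \frac{1}{-875 + \frac{13299}{5}} = \frac{1}{\frac{8924}{5}} = \frac{5}{8924}$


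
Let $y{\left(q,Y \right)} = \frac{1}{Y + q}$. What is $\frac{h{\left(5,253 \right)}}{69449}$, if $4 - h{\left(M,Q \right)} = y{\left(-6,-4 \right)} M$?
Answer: $\frac{9}{138898} \approx 6.4796 \cdot 10^{-5}$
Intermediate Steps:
$h{\left(M,Q \right)} = 4 + \frac{M}{10}$ ($h{\left(M,Q \right)} = 4 - \frac{M}{-4 - 6} = 4 - \frac{M}{-10} = 4 - - \frac{M}{10} = 4 + \frac{M}{10}$)
$\frac{h{\left(5,253 \right)}}{69449} = \frac{4 + \frac{1}{10} \cdot 5}{69449} = \left(4 + \frac{1}{2}\right) \frac{1}{69449} = \frac{9}{2} \cdot \frac{1}{69449} = \frac{9}{138898}$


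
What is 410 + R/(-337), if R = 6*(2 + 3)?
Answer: 138140/337 ≈ 409.91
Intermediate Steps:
R = 30 (R = 6*5 = 30)
410 + R/(-337) = 410 + 30/(-337) = 410 + 30*(-1/337) = 410 - 30/337 = 138140/337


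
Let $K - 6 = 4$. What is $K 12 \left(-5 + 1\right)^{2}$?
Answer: $1920$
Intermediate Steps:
$K = 10$ ($K = 6 + 4 = 10$)
$K 12 \left(-5 + 1\right)^{2} = 10 \cdot 12 \left(-5 + 1\right)^{2} = 120 \left(-4\right)^{2} = 120 \cdot 16 = 1920$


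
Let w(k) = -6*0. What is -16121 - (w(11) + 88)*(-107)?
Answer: -6705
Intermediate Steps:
w(k) = 0
-16121 - (w(11) + 88)*(-107) = -16121 - (0 + 88)*(-107) = -16121 - 88*(-107) = -16121 - 1*(-9416) = -16121 + 9416 = -6705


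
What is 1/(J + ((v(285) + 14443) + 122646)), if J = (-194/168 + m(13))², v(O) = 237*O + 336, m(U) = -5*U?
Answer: 7056/1477148569 ≈ 4.7768e-6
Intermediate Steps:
v(O) = 336 + 237*O
J = 30880249/7056 (J = (-194/168 - 5*13)² = (-194*1/168 - 65)² = (-97/84 - 65)² = (-5557/84)² = 30880249/7056 ≈ 4376.5)
1/(J + ((v(285) + 14443) + 122646)) = 1/(30880249/7056 + (((336 + 237*285) + 14443) + 122646)) = 1/(30880249/7056 + (((336 + 67545) + 14443) + 122646)) = 1/(30880249/7056 + ((67881 + 14443) + 122646)) = 1/(30880249/7056 + (82324 + 122646)) = 1/(30880249/7056 + 204970) = 1/(1477148569/7056) = 7056/1477148569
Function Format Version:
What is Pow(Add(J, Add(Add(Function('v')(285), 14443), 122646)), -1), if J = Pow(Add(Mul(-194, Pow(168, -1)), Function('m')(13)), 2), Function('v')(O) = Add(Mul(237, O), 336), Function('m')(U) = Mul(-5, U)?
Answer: Rational(7056, 1477148569) ≈ 4.7768e-6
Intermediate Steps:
Function('v')(O) = Add(336, Mul(237, O))
J = Rational(30880249, 7056) (J = Pow(Add(Mul(-194, Pow(168, -1)), Mul(-5, 13)), 2) = Pow(Add(Mul(-194, Rational(1, 168)), -65), 2) = Pow(Add(Rational(-97, 84), -65), 2) = Pow(Rational(-5557, 84), 2) = Rational(30880249, 7056) ≈ 4376.5)
Pow(Add(J, Add(Add(Function('v')(285), 14443), 122646)), -1) = Pow(Add(Rational(30880249, 7056), Add(Add(Add(336, Mul(237, 285)), 14443), 122646)), -1) = Pow(Add(Rational(30880249, 7056), Add(Add(Add(336, 67545), 14443), 122646)), -1) = Pow(Add(Rational(30880249, 7056), Add(Add(67881, 14443), 122646)), -1) = Pow(Add(Rational(30880249, 7056), Add(82324, 122646)), -1) = Pow(Add(Rational(30880249, 7056), 204970), -1) = Pow(Rational(1477148569, 7056), -1) = Rational(7056, 1477148569)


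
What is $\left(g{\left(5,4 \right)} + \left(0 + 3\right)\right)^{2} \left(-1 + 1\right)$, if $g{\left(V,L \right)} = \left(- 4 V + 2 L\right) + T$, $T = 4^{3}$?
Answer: $0$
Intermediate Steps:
$T = 64$
$g{\left(V,L \right)} = 64 - 4 V + 2 L$ ($g{\left(V,L \right)} = \left(- 4 V + 2 L\right) + 64 = 64 - 4 V + 2 L$)
$\left(g{\left(5,4 \right)} + \left(0 + 3\right)\right)^{2} \left(-1 + 1\right) = \left(\left(64 - 20 + 2 \cdot 4\right) + \left(0 + 3\right)\right)^{2} \left(-1 + 1\right) = \left(\left(64 - 20 + 8\right) + 3\right)^{2} \cdot 0 = \left(52 + 3\right)^{2} \cdot 0 = 55^{2} \cdot 0 = 3025 \cdot 0 = 0$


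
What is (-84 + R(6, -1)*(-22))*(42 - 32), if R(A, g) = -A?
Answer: 480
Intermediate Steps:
(-84 + R(6, -1)*(-22))*(42 - 32) = (-84 - 1*6*(-22))*(42 - 32) = (-84 - 6*(-22))*10 = (-84 + 132)*10 = 48*10 = 480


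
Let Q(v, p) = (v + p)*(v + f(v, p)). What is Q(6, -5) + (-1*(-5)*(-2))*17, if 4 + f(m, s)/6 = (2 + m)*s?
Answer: -428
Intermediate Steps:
f(m, s) = -24 + 6*s*(2 + m) (f(m, s) = -24 + 6*((2 + m)*s) = -24 + 6*(s*(2 + m)) = -24 + 6*s*(2 + m))
Q(v, p) = (p + v)*(-24 + v + 12*p + 6*p*v) (Q(v, p) = (v + p)*(v + (-24 + 12*p + 6*v*p)) = (p + v)*(v + (-24 + 12*p + 6*p*v)) = (p + v)*(-24 + v + 12*p + 6*p*v))
Q(6, -5) + (-1*(-5)*(-2))*17 = (6**2 - 5*6 + 6*(-5)*(-4 + 2*(-5) - 5*6) + 6*6*(-4 + 2*(-5) - 5*6)) + (-1*(-5)*(-2))*17 = (36 - 30 + 6*(-5)*(-4 - 10 - 30) + 6*6*(-4 - 10 - 30)) + (5*(-2))*17 = (36 - 30 + 6*(-5)*(-44) + 6*6*(-44)) - 10*17 = (36 - 30 + 1320 - 1584) - 170 = -258 - 170 = -428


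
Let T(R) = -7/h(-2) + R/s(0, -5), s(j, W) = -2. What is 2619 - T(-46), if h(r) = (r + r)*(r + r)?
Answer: 41543/16 ≈ 2596.4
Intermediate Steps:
h(r) = 4*r**2 (h(r) = (2*r)*(2*r) = 4*r**2)
T(R) = -7/16 - R/2 (T(R) = -7/(4*(-2)**2) + R/(-2) = -7/(4*4) + R*(-1/2) = -7/16 - R/2)
2619 - T(-46) = 2619 - (-7/16 - 1/2*(-46)) = 2619 - (-7/16 + 23) = 2619 - 1*361/16 = 2619 - 361/16 = 41543/16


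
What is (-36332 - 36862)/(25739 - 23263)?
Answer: -36597/1238 ≈ -29.561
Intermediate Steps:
(-36332 - 36862)/(25739 - 23263) = -73194/2476 = -73194*1/2476 = -36597/1238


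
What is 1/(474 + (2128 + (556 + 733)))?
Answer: 1/3891 ≈ 0.00025700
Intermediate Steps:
1/(474 + (2128 + (556 + 733))) = 1/(474 + (2128 + 1289)) = 1/(474 + 3417) = 1/3891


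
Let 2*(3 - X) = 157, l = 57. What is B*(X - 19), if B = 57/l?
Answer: -189/2 ≈ -94.500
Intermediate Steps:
B = 1 (B = 57/57 = 57*(1/57) = 1)
X = -151/2 (X = 3 - ½*157 = 3 - 157/2 = -151/2 ≈ -75.500)
B*(X - 19) = 1*(-151/2 - 19) = 1*(-189/2) = -189/2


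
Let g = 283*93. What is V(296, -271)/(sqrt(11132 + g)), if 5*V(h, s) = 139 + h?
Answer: 87*sqrt(37451)/37451 ≈ 0.44956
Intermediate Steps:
V(h, s) = 139/5 + h/5 (V(h, s) = (139 + h)/5 = 139/5 + h/5)
g = 26319
V(296, -271)/(sqrt(11132 + g)) = (139/5 + (1/5)*296)/(sqrt(11132 + 26319)) = (139/5 + 296/5)/(sqrt(37451)) = 87*(sqrt(37451)/37451) = 87*sqrt(37451)/37451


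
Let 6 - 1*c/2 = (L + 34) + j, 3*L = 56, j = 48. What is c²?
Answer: 322624/9 ≈ 35847.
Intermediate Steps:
L = 56/3 (L = (⅓)*56 = 56/3 ≈ 18.667)
c = -568/3 (c = 12 - 2*((56/3 + 34) + 48) = 12 - 2*(158/3 + 48) = 12 - 2*302/3 = 12 - 604/3 = -568/3 ≈ -189.33)
c² = (-568/3)² = 322624/9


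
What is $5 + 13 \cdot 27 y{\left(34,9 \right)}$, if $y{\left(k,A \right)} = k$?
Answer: $11939$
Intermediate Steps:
$5 + 13 \cdot 27 y{\left(34,9 \right)} = 5 + 13 \cdot 27 \cdot 34 = 5 + 351 \cdot 34 = 5 + 11934 = 11939$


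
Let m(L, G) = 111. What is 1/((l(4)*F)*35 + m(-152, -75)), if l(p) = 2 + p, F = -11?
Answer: -1/2199 ≈ -0.00045475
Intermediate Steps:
1/((l(4)*F)*35 + m(-152, -75)) = 1/(((2 + 4)*(-11))*35 + 111) = 1/((6*(-11))*35 + 111) = 1/(-66*35 + 111) = 1/(-2310 + 111) = 1/(-2199) = -1/2199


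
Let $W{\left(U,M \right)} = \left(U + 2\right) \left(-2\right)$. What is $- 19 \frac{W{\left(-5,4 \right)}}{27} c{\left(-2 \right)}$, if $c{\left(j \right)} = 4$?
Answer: $- \frac{152}{9} \approx -16.889$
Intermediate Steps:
$W{\left(U,M \right)} = -4 - 2 U$ ($W{\left(U,M \right)} = \left(2 + U\right) \left(-2\right) = -4 - 2 U$)
$- 19 \frac{W{\left(-5,4 \right)}}{27} c{\left(-2 \right)} = - 19 \frac{-4 - -10}{27} \cdot 4 = - 19 \left(-4 + 10\right) \frac{1}{27} \cdot 4 = - 19 \cdot 6 \cdot \frac{1}{27} \cdot 4 = \left(-19\right) \frac{2}{9} \cdot 4 = \left(- \frac{38}{9}\right) 4 = - \frac{152}{9}$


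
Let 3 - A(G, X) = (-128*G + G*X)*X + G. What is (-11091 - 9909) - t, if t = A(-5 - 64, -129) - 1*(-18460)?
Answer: -2327089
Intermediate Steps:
A(G, X) = 3 - G - X*(-128*G + G*X) (A(G, X) = 3 - ((-128*G + G*X)*X + G) = 3 - (X*(-128*G + G*X) + G) = 3 - (G + X*(-128*G + G*X)) = 3 + (-G - X*(-128*G + G*X)) = 3 - G - X*(-128*G + G*X))
t = 2306089 (t = (3 - (-5 - 64) - 1*(-5 - 64)*(-129)**2 + 128*(-5 - 64)*(-129)) - 1*(-18460) = (3 - 1*(-69) - 1*(-69)*16641 + 128*(-69)*(-129)) + 18460 = (3 + 69 + 1148229 + 1139328) + 18460 = 2287629 + 18460 = 2306089)
(-11091 - 9909) - t = (-11091 - 9909) - 1*2306089 = -21000 - 2306089 = -2327089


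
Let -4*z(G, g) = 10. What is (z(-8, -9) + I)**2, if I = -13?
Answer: 961/4 ≈ 240.25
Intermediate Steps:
z(G, g) = -5/2 (z(G, g) = -1/4*10 = -5/2)
(z(-8, -9) + I)**2 = (-5/2 - 13)**2 = (-31/2)**2 = 961/4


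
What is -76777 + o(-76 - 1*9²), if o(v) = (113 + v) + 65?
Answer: -76756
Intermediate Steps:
o(v) = 178 + v
-76777 + o(-76 - 1*9²) = -76777 + (178 + (-76 - 1*9²)) = -76777 + (178 + (-76 - 1*81)) = -76777 + (178 + (-76 - 81)) = -76777 + (178 - 157) = -76777 + 21 = -76756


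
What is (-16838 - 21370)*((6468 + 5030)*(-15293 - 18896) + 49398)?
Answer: 15017873102592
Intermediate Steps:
(-16838 - 21370)*((6468 + 5030)*(-15293 - 18896) + 49398) = -38208*(11498*(-34189) + 49398) = -38208*(-393105122 + 49398) = -38208*(-393055724) = 15017873102592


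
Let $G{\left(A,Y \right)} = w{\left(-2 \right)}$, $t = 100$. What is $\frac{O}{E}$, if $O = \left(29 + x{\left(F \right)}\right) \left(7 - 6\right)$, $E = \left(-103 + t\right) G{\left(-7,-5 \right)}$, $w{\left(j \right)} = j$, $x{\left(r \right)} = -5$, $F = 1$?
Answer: $4$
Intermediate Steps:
$G{\left(A,Y \right)} = -2$
$E = 6$ ($E = \left(-103 + 100\right) \left(-2\right) = \left(-3\right) \left(-2\right) = 6$)
$O = 24$ ($O = \left(29 - 5\right) \left(7 - 6\right) = 24 \left(7 - 6\right) = 24 \cdot 1 = 24$)
$\frac{O}{E} = \frac{24}{6} = 24 \cdot \frac{1}{6} = 4$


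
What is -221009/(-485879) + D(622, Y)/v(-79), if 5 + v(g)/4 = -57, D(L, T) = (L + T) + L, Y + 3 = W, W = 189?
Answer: -319998369/60248996 ≈ -5.3113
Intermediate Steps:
Y = 186 (Y = -3 + 189 = 186)
D(L, T) = T + 2*L
v(g) = -248 (v(g) = -20 + 4*(-57) = -20 - 228 = -248)
-221009/(-485879) + D(622, Y)/v(-79) = -221009/(-485879) + (186 + 2*622)/(-248) = -221009*(-1/485879) + (186 + 1244)*(-1/248) = 221009/485879 + 1430*(-1/248) = 221009/485879 - 715/124 = -319998369/60248996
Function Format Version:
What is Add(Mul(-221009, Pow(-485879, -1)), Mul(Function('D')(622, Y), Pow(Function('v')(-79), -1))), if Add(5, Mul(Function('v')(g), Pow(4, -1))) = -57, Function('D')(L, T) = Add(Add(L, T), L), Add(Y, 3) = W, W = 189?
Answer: Rational(-319998369, 60248996) ≈ -5.3113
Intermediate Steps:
Y = 186 (Y = Add(-3, 189) = 186)
Function('D')(L, T) = Add(T, Mul(2, L))
Function('v')(g) = -248 (Function('v')(g) = Add(-20, Mul(4, -57)) = Add(-20, -228) = -248)
Add(Mul(-221009, Pow(-485879, -1)), Mul(Function('D')(622, Y), Pow(Function('v')(-79), -1))) = Add(Mul(-221009, Pow(-485879, -1)), Mul(Add(186, Mul(2, 622)), Pow(-248, -1))) = Add(Mul(-221009, Rational(-1, 485879)), Mul(Add(186, 1244), Rational(-1, 248))) = Add(Rational(221009, 485879), Mul(1430, Rational(-1, 248))) = Add(Rational(221009, 485879), Rational(-715, 124)) = Rational(-319998369, 60248996)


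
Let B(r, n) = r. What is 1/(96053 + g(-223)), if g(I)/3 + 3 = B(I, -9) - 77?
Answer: 1/95144 ≈ 1.0510e-5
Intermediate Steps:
g(I) = -240 + 3*I (g(I) = -9 + 3*(I - 77) = -9 + 3*(-77 + I) = -9 + (-231 + 3*I) = -240 + 3*I)
1/(96053 + g(-223)) = 1/(96053 + (-240 + 3*(-223))) = 1/(96053 + (-240 - 669)) = 1/(96053 - 909) = 1/95144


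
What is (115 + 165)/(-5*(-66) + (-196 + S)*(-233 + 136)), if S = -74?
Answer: 7/663 ≈ 0.010558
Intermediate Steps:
(115 + 165)/(-5*(-66) + (-196 + S)*(-233 + 136)) = (115 + 165)/(-5*(-66) + (-196 - 74)*(-233 + 136)) = 280/(330 - 270*(-97)) = 280/(330 + 26190) = 280/26520 = (1/26520)*280 = 7/663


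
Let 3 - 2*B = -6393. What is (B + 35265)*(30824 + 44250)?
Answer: 2887571262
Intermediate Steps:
B = 3198 (B = 3/2 - ½*(-6393) = 3/2 + 6393/2 = 3198)
(B + 35265)*(30824 + 44250) = (3198 + 35265)*(30824 + 44250) = 38463*75074 = 2887571262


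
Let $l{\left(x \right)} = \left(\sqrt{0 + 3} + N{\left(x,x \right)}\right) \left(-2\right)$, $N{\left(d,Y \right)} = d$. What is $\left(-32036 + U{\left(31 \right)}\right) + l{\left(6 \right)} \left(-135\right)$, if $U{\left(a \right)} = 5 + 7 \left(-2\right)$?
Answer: $-30425 + 270 \sqrt{3} \approx -29957.0$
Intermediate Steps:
$U{\left(a \right)} = -9$ ($U{\left(a \right)} = 5 - 14 = -9$)
$l{\left(x \right)} = - 2 x - 2 \sqrt{3}$ ($l{\left(x \right)} = \left(\sqrt{0 + 3} + x\right) \left(-2\right) = \left(\sqrt{3} + x\right) \left(-2\right) = \left(x + \sqrt{3}\right) \left(-2\right) = - 2 x - 2 \sqrt{3}$)
$\left(-32036 + U{\left(31 \right)}\right) + l{\left(6 \right)} \left(-135\right) = \left(-32036 - 9\right) + \left(\left(-2\right) 6 - 2 \sqrt{3}\right) \left(-135\right) = -32045 + \left(-12 - 2 \sqrt{3}\right) \left(-135\right) = -32045 + \left(1620 + 270 \sqrt{3}\right) = -30425 + 270 \sqrt{3}$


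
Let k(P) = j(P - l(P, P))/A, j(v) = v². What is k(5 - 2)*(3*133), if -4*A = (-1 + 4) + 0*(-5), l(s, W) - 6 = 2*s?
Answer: -43092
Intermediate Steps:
l(s, W) = 6 + 2*s
A = -¾ (A = -((-1 + 4) + 0*(-5))/4 = -(3 + 0)/4 = -¼*3 = -¾ ≈ -0.75000)
k(P) = -4*(-6 - P)²/3 (k(P) = (P - (6 + 2*P))²/(-¾) = (P + (-6 - 2*P))²*(-4/3) = (-6 - P)²*(-4/3) = -4*(-6 - P)²/3)
k(5 - 2)*(3*133) = (-4*(6 + (5 - 2))²/3)*(3*133) = -4*(6 + 3)²/3*399 = -4/3*9²*399 = -4/3*81*399 = -108*399 = -43092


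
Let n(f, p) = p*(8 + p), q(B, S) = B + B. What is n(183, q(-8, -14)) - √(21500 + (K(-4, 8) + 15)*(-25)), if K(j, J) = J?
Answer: 128 - 15*√93 ≈ -16.655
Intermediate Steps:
q(B, S) = 2*B
n(183, q(-8, -14)) - √(21500 + (K(-4, 8) + 15)*(-25)) = (2*(-8))*(8 + 2*(-8)) - √(21500 + (8 + 15)*(-25)) = -16*(8 - 16) - √(21500 + 23*(-25)) = -16*(-8) - √(21500 - 575) = 128 - √20925 = 128 - 15*√93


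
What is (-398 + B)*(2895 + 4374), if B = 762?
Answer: 2645916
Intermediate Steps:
(-398 + B)*(2895 + 4374) = (-398 + 762)*(2895 + 4374) = 364*7269 = 2645916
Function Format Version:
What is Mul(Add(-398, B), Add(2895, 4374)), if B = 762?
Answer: 2645916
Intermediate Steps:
Mul(Add(-398, B), Add(2895, 4374)) = Mul(Add(-398, 762), Add(2895, 4374)) = Mul(364, 7269) = 2645916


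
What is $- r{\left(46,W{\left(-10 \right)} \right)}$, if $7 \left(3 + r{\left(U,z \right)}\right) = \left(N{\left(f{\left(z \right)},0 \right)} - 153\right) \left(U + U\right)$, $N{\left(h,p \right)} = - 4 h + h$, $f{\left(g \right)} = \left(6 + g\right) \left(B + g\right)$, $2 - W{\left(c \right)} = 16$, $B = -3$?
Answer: $\frac{51633}{7} \approx 7376.1$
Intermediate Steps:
$W{\left(c \right)} = -14$ ($W{\left(c \right)} = 2 - 16 = -14$)
$f{\left(g \right)} = \left(-3 + g\right) \left(6 + g\right)$ ($f{\left(g \right)} = \left(6 + g\right) \left(-3 + g\right) = \left(-3 + g\right) \left(6 + g\right)$)
$N{\left(h,p \right)} = - 3 h$
$r{\left(U,z \right)} = -3 + \frac{2 U \left(-99 - 9 z - 3 z^{2}\right)}{7}$ ($r{\left(U,z \right)} = -3 + \frac{\left(- 3 \left(-18 + z^{2} + 3 z\right) - 153\right) \left(U + U\right)}{7} = -3 + \frac{\left(\left(54 - 9 z - 3 z^{2}\right) - 153\right) 2 U}{7} = -3 + \frac{\left(-99 - 9 z - 3 z^{2}\right) 2 U}{7} = -3 + \frac{2 U \left(-99 - 9 z - 3 z^{2}\right)}{7}$)
$- r{\left(46,W{\left(-10 \right)} \right)} = - (-3 - \frac{14076}{7} - \frac{276 \left(-18 + \left(-14\right)^{2} + 3 \left(-14\right)\right)}{7}) = - (-3 - \frac{14076}{7} - \frac{276 \left(-18 + 196 - 42\right)}{7}) = - (-3 - \frac{14076}{7} - \frac{276}{7} \cdot 136) = - (-3 - \frac{14076}{7} - \frac{37536}{7}) = \left(-1\right) \left(- \frac{51633}{7}\right) = \frac{51633}{7}$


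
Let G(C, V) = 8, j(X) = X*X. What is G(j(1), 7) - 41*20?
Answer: -812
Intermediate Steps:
j(X) = X²
G(j(1), 7) - 41*20 = 8 - 41*20 = 8 - 820 = -812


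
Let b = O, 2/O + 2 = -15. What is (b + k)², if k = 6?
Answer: 10000/289 ≈ 34.602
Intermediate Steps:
O = -2/17 (O = 2/(-2 - 15) = 2/(-17) = 2*(-1/17) = -2/17 ≈ -0.11765)
b = -2/17 ≈ -0.11765
(b + k)² = (-2/17 + 6)² = (100/17)² = 10000/289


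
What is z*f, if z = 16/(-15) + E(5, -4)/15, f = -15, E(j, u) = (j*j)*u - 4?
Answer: 120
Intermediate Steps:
E(j, u) = -4 + u*j² (E(j, u) = j²*u - 4 = u*j² - 4 = -4 + u*j²)
z = -8 (z = 16/(-15) + (-4 - 4*5²)/15 = 16*(-1/15) + (-4 - 4*25)*(1/15) = -16/15 + (-4 - 100)*(1/15) = -16/15 - 104*1/15 = -16/15 - 104/15 = -8)
z*f = -8*(-15) = 120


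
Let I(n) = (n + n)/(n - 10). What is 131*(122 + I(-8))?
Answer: 144886/9 ≈ 16098.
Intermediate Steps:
I(n) = 2*n/(-10 + n) (I(n) = (2*n)/(-10 + n) = 2*n/(-10 + n))
131*(122 + I(-8)) = 131*(122 + 2*(-8)/(-10 - 8)) = 131*(122 + 2*(-8)/(-18)) = 131*(122 + 2*(-8)*(-1/18)) = 131*(122 + 8/9) = 131*(1106/9) = 144886/9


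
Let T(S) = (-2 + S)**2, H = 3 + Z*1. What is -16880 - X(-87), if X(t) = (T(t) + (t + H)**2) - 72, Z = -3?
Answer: -32298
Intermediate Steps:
H = 0 (H = 3 - 3*1 = 3 - 3 = 0)
X(t) = -72 + t**2 + (-2 + t)**2 (X(t) = ((-2 + t)**2 + (t + 0)**2) - 72 = ((-2 + t)**2 + t**2) - 72 = (t**2 + (-2 + t)**2) - 72 = -72 + t**2 + (-2 + t)**2)
-16880 - X(-87) = -16880 - (-72 + (-87)**2 + (-2 - 87)**2) = -16880 - (-72 + 7569 + (-89)**2) = -16880 - (-72 + 7569 + 7921) = -16880 - 1*15418 = -16880 - 15418 = -32298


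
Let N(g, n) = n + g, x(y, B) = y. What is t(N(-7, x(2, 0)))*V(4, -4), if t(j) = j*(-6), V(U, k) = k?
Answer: -120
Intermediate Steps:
N(g, n) = g + n
t(j) = -6*j
t(N(-7, x(2, 0)))*V(4, -4) = -6*(-7 + 2)*(-4) = -6*(-5)*(-4) = 30*(-4) = -120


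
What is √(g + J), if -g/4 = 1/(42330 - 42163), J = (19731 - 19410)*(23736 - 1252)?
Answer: 2*√50321265982/167 ≈ 2686.5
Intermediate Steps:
J = 7217364 (J = 321*22484 = 7217364)
g = -4/167 (g = -4/(42330 - 42163) = -4/167 ≈ -0.023952)
√(g + J) = √(-4/167 + 7217364) = √(1205299784/167) = 2*√50321265982/167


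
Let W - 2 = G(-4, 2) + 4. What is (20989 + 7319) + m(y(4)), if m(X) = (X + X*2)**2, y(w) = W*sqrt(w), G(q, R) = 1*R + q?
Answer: 28884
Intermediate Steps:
G(q, R) = R + q
W = 4 (W = 2 + ((2 - 4) + 4) = 2 + (-2 + 4) = 2 + 2 = 4)
y(w) = 4*sqrt(w)
m(X) = 9*X**2 (m(X) = (X + 2*X)**2 = (3*X)**2 = 9*X**2)
(20989 + 7319) + m(y(4)) = (20989 + 7319) + 9*(4*sqrt(4))**2 = 28308 + 9*(4*2)**2 = 28308 + 9*8**2 = 28308 + 9*64 = 28308 + 576 = 28884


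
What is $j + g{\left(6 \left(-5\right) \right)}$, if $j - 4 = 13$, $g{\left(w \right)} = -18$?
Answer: $-1$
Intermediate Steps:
$j = 17$ ($j = 4 + 13 = 17$)
$j + g{\left(6 \left(-5\right) \right)} = 17 - 18 = -1$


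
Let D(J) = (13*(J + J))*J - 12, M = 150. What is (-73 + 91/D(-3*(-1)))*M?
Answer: -402875/37 ≈ -10889.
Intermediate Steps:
D(J) = -12 + 26*J² (D(J) = (13*(2*J))*J - 12 = (26*J)*J - 12 = 26*J² - 12 = -12 + 26*J²)
(-73 + 91/D(-3*(-1)))*M = (-73 + 91/(-12 + 26*(-3*(-1))²))*150 = (-73 + 91/(-12 + 26*3²))*150 = (-73 + 91/(-12 + 26*9))*150 = (-73 + 91/(-12 + 234))*150 = (-73 + 91/222)*150 = -16115/222*150 = -402875/37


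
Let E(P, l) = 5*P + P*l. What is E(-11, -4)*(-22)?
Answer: 242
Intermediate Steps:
E(-11, -4)*(-22) = -11*(5 - 4)*(-22) = -11*1*(-22) = -11*(-22) = 242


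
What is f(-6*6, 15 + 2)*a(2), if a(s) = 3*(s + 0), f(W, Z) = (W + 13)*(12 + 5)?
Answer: -2346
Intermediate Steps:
f(W, Z) = 221 + 17*W (f(W, Z) = (13 + W)*17 = 221 + 17*W)
a(s) = 3*s
f(-6*6, 15 + 2)*a(2) = (221 + 17*(-6*6))*(3*2) = (221 + 17*(-36))*6 = (221 - 612)*6 = -391*6 = -2346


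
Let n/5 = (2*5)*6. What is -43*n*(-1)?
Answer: 12900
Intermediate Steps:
n = 300 (n = 5*((2*5)*6) = 5*(10*6) = 5*60 = 300)
-43*n*(-1) = -43*300*(-1) = -12900*(-1) = 12900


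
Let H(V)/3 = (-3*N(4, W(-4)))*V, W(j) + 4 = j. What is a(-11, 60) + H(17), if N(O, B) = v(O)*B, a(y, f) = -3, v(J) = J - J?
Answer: -3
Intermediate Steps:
W(j) = -4 + j
v(J) = 0
N(O, B) = 0 (N(O, B) = 0*B = 0)
H(V) = 0 (H(V) = 3*((-3*0)*V) = 3*(0*V) = 3*0 = 0)
a(-11, 60) + H(17) = -3 + 0 = -3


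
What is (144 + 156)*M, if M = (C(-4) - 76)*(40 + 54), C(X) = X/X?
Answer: -2115000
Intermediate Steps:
C(X) = 1
M = -7050 (M = (1 - 76)*(40 + 54) = -75*94 = -7050)
(144 + 156)*M = (144 + 156)*(-7050) = 300*(-7050) = -2115000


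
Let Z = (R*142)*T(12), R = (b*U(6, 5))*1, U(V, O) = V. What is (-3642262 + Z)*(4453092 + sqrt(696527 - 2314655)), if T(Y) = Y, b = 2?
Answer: -16128270948888 - 43461768*I*sqrt(11237) ≈ -1.6128e+13 - 4.6072e+9*I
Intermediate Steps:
R = 12 (R = (2*6)*1 = 12*1 = 12)
Z = 20448 (Z = (12*142)*12 = 1704*12 = 20448)
(-3642262 + Z)*(4453092 + sqrt(696527 - 2314655)) = (-3642262 + 20448)*(4453092 + sqrt(696527 - 2314655)) = -3621814*(4453092 + sqrt(-1618128)) = -3621814*(4453092 + 12*I*sqrt(11237)) = -16128270948888 - 43461768*I*sqrt(11237)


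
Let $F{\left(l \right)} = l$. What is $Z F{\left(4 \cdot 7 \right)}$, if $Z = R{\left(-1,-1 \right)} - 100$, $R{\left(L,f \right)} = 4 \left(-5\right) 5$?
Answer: $-5600$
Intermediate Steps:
$R{\left(L,f \right)} = -100$ ($R{\left(L,f \right)} = \left(-20\right) 5 = -100$)
$Z = -200$ ($Z = -100 - 100 = -200$)
$Z F{\left(4 \cdot 7 \right)} = - 200 \cdot 4 \cdot 7 = \left(-200\right) 28 = -5600$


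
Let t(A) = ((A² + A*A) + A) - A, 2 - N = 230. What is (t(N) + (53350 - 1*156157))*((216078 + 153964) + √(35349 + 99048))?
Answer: 429618762 + 3483*√14933 ≈ 4.3004e+8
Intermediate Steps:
N = -228 (N = 2 - 1*230 = 2 - 230 = -228)
t(A) = 2*A² (t(A) = ((A² + A²) + A) - A = (2*A² + A) - A = (A + 2*A²) - A = 2*A²)
(t(N) + (53350 - 1*156157))*((216078 + 153964) + √(35349 + 99048)) = (2*(-228)² + (53350 - 1*156157))*((216078 + 153964) + √(35349 + 99048)) = (2*51984 + (53350 - 156157))*(370042 + √134397) = (103968 - 102807)*(370042 + 3*√14933) = 1161*(370042 + 3*√14933) = 429618762 + 3483*√14933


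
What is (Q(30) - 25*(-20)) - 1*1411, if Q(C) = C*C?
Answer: -11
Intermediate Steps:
Q(C) = C²
(Q(30) - 25*(-20)) - 1*1411 = (30² - 25*(-20)) - 1*1411 = (900 - 1*(-500)) - 1411 = (900 + 500) - 1411 = 1400 - 1411 = -11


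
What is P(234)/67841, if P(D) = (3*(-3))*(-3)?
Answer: 27/67841 ≈ 0.00039799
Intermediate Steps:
P(D) = 27 (P(D) = -9*(-3) = 27)
P(234)/67841 = 27/67841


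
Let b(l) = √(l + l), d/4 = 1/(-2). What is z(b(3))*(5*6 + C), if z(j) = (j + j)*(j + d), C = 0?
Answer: 360 - 120*√6 ≈ 66.061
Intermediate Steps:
d = -2 (d = 4/(-2) = 4*(-½) = -2)
b(l) = √2*√l (b(l) = √(2*l) = √2*√l)
z(j) = 2*j*(-2 + j) (z(j) = (j + j)*(j - 2) = (2*j)*(-2 + j) = 2*j*(-2 + j))
z(b(3))*(5*6 + C) = (2*(√2*√3)*(-2 + √2*√3))*(5*6 + 0) = (2*√6*(-2 + √6))*(30 + 0) = (2*√6*(-2 + √6))*30 = 60*√6*(-2 + √6)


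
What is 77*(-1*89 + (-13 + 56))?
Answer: -3542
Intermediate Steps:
77*(-1*89 + (-13 + 56)) = 77*(-89 + 43) = 77*(-46) = -3542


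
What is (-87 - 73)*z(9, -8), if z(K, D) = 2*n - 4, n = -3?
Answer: 1600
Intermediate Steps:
z(K, D) = -10 (z(K, D) = 2*(-3) - 4 = -6 - 4 = -10)
(-87 - 73)*z(9, -8) = (-87 - 73)*(-10) = -160*(-10) = 1600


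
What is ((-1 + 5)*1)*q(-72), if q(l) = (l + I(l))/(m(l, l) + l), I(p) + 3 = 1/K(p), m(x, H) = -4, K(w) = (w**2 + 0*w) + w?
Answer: 383399/97128 ≈ 3.9474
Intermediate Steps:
K(w) = w + w**2 (K(w) = (w**2 + 0) + w = w**2 + w = w + w**2)
I(p) = -3 + 1/(p*(1 + p))
q(l) = (-3 + l + 1/(l*(1 + l)))/(-4 + l) (q(l) = (l + (-3 + 1/(l*(1 + l))))/(-4 + l) = (-3 + l + 1/(l*(1 + l)))/(-4 + l))
((-1 + 5)*1)*q(-72) = ((-1 + 5)*1)*((1 - 72*(1 - 72)*(-3 - 72))/((-72)*(1 - 72)*(-4 - 72))) = (4*1)*(-1/72*(1 - 72*(-71)*(-75))/(-71*(-76))) = 4*(-1/72*(-1/71)*(-1/76)*(1 - 383400)) = 4*(-1/72*(-1/71)*(-1/76)*(-383399)) = 4*(383399/388512) = 383399/97128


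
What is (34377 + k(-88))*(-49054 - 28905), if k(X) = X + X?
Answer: -2666275759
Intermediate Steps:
k(X) = 2*X
(34377 + k(-88))*(-49054 - 28905) = (34377 + 2*(-88))*(-49054 - 28905) = (34377 - 176)*(-77959) = 34201*(-77959) = -2666275759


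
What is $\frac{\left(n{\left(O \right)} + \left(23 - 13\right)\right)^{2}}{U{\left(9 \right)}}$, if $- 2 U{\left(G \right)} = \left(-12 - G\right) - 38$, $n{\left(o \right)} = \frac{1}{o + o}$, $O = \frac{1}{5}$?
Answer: $\frac{625}{118} \approx 5.2966$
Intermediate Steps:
$O = \frac{1}{5} \approx 0.2$
$n{\left(o \right)} = \frac{1}{2 o}$
$U{\left(G \right)} = 25 + \frac{G}{2}$ ($U{\left(G \right)} = - \frac{\left(-12 - G\right) - 38}{2} = - \frac{-50 - G}{2} = 25 + \frac{G}{2}$)
$\frac{\left(n{\left(O \right)} + \left(23 - 13\right)\right)^{2}}{U{\left(9 \right)}} = \frac{\left(\frac{\frac{1}{\frac{1}{5}}}{2} + \left(23 - 13\right)\right)^{2}}{25 + \frac{1}{2} \cdot 9} = \frac{\left(\frac{1}{2} \cdot 5 + 10\right)^{2}}{25 + \frac{9}{2}} = \frac{\left(\frac{5}{2} + 10\right)^{2}}{\frac{59}{2}} = \left(\frac{25}{2}\right)^{2} \cdot \frac{2}{59} = \frac{625}{4} \cdot \frac{2}{59} = \frac{625}{118}$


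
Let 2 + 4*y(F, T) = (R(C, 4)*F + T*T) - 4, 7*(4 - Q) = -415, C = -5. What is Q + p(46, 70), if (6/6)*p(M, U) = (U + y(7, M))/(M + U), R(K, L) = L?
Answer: 111239/1624 ≈ 68.497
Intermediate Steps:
Q = 443/7 (Q = 4 - 1/7*(-415) = 4 + 415/7 = 443/7 ≈ 63.286)
y(F, T) = -3/2 + F + T**2/4 (y(F, T) = -1/2 + ((4*F + T*T) - 4)/4 = -1/2 + ((4*F + T**2) - 4)/4 = -1/2 + ((T**2 + 4*F) - 4)/4 = -1/2 + (-4 + T**2 + 4*F)/4 = -1/2 + (-1 + F + T**2/4) = -3/2 + F + T**2/4)
p(M, U) = (11/2 + U + M**2/4)/(M + U) (p(M, U) = (U + (-3/2 + 7 + M**2/4))/(M + U) = (U + (11/2 + M**2/4))/(M + U) = (11/2 + U + M**2/4)/(M + U))
Q + p(46, 70) = 443/7 + (11/2 + 70 + (1/4)*46**2)/(46 + 70) = 443/7 + (11/2 + 70 + (1/4)*2116)/116 = 443/7 + (11/2 + 70 + 529)/116 = 443/7 + (1/116)*(1209/2) = 443/7 + 1209/232 = 111239/1624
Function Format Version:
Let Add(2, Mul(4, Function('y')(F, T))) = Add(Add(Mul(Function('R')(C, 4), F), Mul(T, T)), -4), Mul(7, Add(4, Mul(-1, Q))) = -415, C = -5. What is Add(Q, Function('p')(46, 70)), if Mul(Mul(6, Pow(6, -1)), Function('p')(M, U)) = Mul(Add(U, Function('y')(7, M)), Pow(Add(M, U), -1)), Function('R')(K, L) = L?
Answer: Rational(111239, 1624) ≈ 68.497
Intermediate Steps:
Q = Rational(443, 7) (Q = Add(4, Mul(Rational(-1, 7), -415)) = Add(4, Rational(415, 7)) = Rational(443, 7) ≈ 63.286)
Function('y')(F, T) = Add(Rational(-3, 2), F, Mul(Rational(1, 4), Pow(T, 2))) (Function('y')(F, T) = Add(Rational(-1, 2), Mul(Rational(1, 4), Add(Add(Mul(4, F), Mul(T, T)), -4))) = Add(Rational(-1, 2), Mul(Rational(1, 4), Add(Add(Mul(4, F), Pow(T, 2)), -4))) = Add(Rational(-1, 2), Mul(Rational(1, 4), Add(Add(Pow(T, 2), Mul(4, F)), -4))) = Add(Rational(-1, 2), Mul(Rational(1, 4), Add(-4, Pow(T, 2), Mul(4, F)))) = Add(Rational(-1, 2), Add(-1, F, Mul(Rational(1, 4), Pow(T, 2)))) = Add(Rational(-3, 2), F, Mul(Rational(1, 4), Pow(T, 2))))
Function('p')(M, U) = Mul(Pow(Add(M, U), -1), Add(Rational(11, 2), U, Mul(Rational(1, 4), Pow(M, 2)))) (Function('p')(M, U) = Mul(Add(U, Add(Rational(-3, 2), 7, Mul(Rational(1, 4), Pow(M, 2)))), Pow(Add(M, U), -1)) = Mul(Add(U, Add(Rational(11, 2), Mul(Rational(1, 4), Pow(M, 2)))), Pow(Add(M, U), -1)) = Mul(Add(Rational(11, 2), U, Mul(Rational(1, 4), Pow(M, 2))), Pow(Add(M, U), -1)) = Mul(Pow(Add(M, U), -1), Add(Rational(11, 2), U, Mul(Rational(1, 4), Pow(M, 2)))))
Add(Q, Function('p')(46, 70)) = Add(Rational(443, 7), Mul(Pow(Add(46, 70), -1), Add(Rational(11, 2), 70, Mul(Rational(1, 4), Pow(46, 2))))) = Add(Rational(443, 7), Mul(Pow(116, -1), Add(Rational(11, 2), 70, Mul(Rational(1, 4), 2116)))) = Add(Rational(443, 7), Mul(Rational(1, 116), Add(Rational(11, 2), 70, 529))) = Add(Rational(443, 7), Mul(Rational(1, 116), Rational(1209, 2))) = Add(Rational(443, 7), Rational(1209, 232)) = Rational(111239, 1624)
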